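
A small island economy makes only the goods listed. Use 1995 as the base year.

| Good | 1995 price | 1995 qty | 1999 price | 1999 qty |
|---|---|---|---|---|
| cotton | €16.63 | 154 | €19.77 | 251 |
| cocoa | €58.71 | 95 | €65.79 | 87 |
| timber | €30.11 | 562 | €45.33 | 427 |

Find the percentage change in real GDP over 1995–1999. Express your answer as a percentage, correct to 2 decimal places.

-11.66%

Real GDP 1995 = Nominal GDP 1995 = 16.63·154 + 58.71·95 + 30.11·562 = 25060.29.
Real GDP 1999 (at 1995 prices) = 16.63·251 + 58.71·87 + 30.11·427 = 22138.87.
Real growth = 22138.87/25060.29 − 1 = -0.1166.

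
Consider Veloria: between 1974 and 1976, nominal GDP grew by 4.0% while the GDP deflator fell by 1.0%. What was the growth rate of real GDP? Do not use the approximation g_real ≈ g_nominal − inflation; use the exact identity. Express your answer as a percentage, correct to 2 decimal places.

5.05%

(1 + g_nom) = (1 + g_real)(1 + π), so g_real = 1.0400 / 0.9900 − 1 = 0.05051.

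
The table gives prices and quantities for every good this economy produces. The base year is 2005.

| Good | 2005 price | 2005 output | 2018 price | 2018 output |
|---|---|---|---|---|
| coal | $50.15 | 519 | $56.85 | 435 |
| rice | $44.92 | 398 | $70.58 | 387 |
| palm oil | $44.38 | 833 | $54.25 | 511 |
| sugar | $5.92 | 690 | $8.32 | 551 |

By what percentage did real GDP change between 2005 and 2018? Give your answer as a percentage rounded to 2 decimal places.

-23.33%

Real GDP 2005 = Nominal GDP 2005 = 50.15·519 + 44.92·398 + 44.38·833 + 5.92·690 = 84959.35.
Real GDP 2018 (at 2005 prices) = 50.15·435 + 44.92·387 + 44.38·511 + 5.92·551 = 65139.39.
Real growth = 65139.39/84959.35 − 1 = -0.2333.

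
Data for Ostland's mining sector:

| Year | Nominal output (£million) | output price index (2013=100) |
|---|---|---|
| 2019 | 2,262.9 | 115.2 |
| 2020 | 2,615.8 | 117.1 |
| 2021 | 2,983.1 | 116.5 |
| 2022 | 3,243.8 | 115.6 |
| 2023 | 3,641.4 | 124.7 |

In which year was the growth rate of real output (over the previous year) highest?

2021

2020: real = 2615.8/1.171 = 2233.82; growth vs 2019 (1964.32) = 13.72%.
2021: real = 2983.1/1.165 = 2560.60; growth vs 2020 (2233.82) = 14.63%.
2022: real = 3243.8/1.156 = 2806.06; growth vs 2021 (2560.60) = 9.59%.
2023: real = 3641.4/1.247 = 2920.13; growth vs 2022 (2806.06) = 4.07%.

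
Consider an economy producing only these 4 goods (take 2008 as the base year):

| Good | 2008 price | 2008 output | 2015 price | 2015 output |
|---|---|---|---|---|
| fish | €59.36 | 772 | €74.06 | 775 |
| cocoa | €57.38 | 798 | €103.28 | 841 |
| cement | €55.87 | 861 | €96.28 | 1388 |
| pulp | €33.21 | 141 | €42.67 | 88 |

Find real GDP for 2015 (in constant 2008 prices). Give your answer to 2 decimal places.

€174730.62

Real GDP 2015 = Σ (p_2008 × q_2015) = 59.36·775 + 57.38·841 + 55.87·1388 + 33.21·88 = 174730.62.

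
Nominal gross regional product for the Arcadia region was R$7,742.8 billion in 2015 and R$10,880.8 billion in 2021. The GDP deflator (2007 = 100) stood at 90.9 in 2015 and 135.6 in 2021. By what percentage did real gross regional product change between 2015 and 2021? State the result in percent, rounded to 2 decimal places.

Real gross regional product 2015 = 7742.8 / 0.909 = 8517.93.
Real gross regional product 2021 = 10880.8 / 1.356 = 8024.19.
Real growth = 8024.19 / 8517.93 − 1 = -0.0580.

-5.80%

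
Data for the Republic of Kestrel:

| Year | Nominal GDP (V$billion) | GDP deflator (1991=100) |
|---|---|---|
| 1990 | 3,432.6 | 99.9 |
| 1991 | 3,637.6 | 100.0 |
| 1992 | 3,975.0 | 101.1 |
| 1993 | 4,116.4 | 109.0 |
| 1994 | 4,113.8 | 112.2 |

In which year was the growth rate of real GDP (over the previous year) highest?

1991: real = 3637.6/1.000 = 3637.60; growth vs 1990 (3436.04) = 5.87%.
1992: real = 3975.0/1.011 = 3931.75; growth vs 1991 (3637.60) = 8.09%.
1993: real = 4116.4/1.090 = 3776.51; growth vs 1992 (3931.75) = -3.95%.
1994: real = 4113.8/1.122 = 3666.49; growth vs 1993 (3776.51) = -2.91%.

1992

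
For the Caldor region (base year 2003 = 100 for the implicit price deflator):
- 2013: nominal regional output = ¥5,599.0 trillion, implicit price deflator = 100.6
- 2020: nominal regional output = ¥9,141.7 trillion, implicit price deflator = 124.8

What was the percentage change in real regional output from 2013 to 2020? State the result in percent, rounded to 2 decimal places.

Deflate each year: 2013 → 5599.0/1.006 = 5565.61; 2020 → 9141.7/1.248 = 7325.08.
So real regional output changed by 7325.08/5565.61 − 1 = 0.3161, i.e. 31.61%.

31.61%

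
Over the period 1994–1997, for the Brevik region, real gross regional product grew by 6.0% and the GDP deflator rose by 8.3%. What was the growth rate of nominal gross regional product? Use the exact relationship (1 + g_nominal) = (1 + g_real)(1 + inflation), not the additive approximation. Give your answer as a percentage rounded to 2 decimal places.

14.80%

(1 + g_nom) = (1 + g_real)(1 + π) = 1.0600 × 1.0830 = 1.14798.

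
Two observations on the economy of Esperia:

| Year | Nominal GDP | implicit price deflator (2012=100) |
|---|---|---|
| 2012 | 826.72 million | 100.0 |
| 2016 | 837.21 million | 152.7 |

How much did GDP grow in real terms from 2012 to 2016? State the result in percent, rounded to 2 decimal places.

-33.68%

Real GDP 2012 = 826.72 / 1.000 = 826.72.
Real GDP 2016 = 837.21 / 1.527 = 548.27.
Real growth = 548.27 / 826.72 − 1 = -0.3368.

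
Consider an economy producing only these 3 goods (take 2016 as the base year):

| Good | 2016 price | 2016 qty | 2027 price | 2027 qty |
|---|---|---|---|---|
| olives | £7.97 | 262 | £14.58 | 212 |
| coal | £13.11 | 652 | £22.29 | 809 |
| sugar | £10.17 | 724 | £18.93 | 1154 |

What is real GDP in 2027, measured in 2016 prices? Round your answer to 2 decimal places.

Real GDP 2027 = Σ (p_2016 × q_2027) = 7.97·212 + 13.11·809 + 10.17·1154 = 24031.81.

£24031.81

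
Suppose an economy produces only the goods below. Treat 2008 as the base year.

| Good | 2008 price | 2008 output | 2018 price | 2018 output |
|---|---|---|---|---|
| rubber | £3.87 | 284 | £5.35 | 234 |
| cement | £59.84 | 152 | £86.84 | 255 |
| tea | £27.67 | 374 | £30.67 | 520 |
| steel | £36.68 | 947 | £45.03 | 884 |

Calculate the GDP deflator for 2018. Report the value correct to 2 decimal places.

Nominal GDP 2018 = 5.35·234 + 86.84·255 + 30.67·520 + 45.03·884 = 79151.02.
Real GDP 2018 (at 2008 prices) = 3.87·234 + 59.84·255 + 27.67·520 + 36.68·884 = 62978.30.
Deflator = Nominal/Real × 100 = 79151.02/62978.30 × 100 = 125.680.

125.68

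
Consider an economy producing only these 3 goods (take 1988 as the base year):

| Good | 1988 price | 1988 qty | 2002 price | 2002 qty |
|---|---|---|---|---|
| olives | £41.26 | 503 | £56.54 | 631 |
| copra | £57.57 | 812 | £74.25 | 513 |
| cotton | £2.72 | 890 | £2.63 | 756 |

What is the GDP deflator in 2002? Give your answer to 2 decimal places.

131.46

Nominal GDP 2002 = 56.54·631 + 74.25·513 + 2.63·756 = 75755.27.
Real GDP 2002 (at 1988 prices) = 41.26·631 + 57.57·513 + 2.72·756 = 57624.79.
Deflator = Nominal/Real × 100 = 75755.27/57624.79 × 100 = 131.463.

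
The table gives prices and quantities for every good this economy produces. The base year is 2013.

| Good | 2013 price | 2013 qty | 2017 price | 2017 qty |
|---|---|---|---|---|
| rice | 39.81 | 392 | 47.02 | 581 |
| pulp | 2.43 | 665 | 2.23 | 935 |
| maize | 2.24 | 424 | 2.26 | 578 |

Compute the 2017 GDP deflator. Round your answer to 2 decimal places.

Nominal GDP 2017 = 47.02·581 + 2.23·935 + 2.26·578 = 30709.95.
Real GDP 2017 (at 2013 prices) = 39.81·581 + 2.43·935 + 2.24·578 = 26696.38.
Deflator = Nominal/Real × 100 = 30709.95/26696.38 × 100 = 115.034.

115.03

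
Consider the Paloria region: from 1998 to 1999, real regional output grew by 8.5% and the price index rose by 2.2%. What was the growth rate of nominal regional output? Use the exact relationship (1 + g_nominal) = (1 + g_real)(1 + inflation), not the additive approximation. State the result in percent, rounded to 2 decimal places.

(1 + g_nom) = (1 + g_real)(1 + π) = 1.0850 × 1.0220 = 1.10887.

10.89%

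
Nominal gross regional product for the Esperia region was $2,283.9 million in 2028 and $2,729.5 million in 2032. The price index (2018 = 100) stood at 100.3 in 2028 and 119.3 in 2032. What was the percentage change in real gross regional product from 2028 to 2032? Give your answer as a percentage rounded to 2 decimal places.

Real gross regional product 2028 = 2283.9 / 1.003 = 2277.07.
Real gross regional product 2032 = 2729.5 / 1.193 = 2287.93.
Real growth = 2287.93 / 2277.07 − 1 = 0.0048.

0.48%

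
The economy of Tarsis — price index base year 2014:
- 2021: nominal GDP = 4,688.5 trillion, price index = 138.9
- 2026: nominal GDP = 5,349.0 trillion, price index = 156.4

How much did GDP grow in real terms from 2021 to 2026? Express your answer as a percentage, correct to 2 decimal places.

1.32%

Deflate each year: 2021 → 4688.5/1.389 = 3375.45; 2026 → 5349.0/1.564 = 3420.08.
So real GDP changed by 3420.08/3375.45 − 1 = 0.0132, i.e. 1.32%.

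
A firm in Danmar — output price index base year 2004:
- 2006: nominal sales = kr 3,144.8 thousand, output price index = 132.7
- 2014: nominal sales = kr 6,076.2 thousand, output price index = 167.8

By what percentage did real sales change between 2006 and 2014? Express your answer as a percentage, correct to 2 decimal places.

Deflate each year: 2006 → 3144.8/1.327 = 2369.86; 2014 → 6076.2/1.678 = 3621.10.
So real sales changed by 3621.10/2369.86 − 1 = 0.5280, i.e. 52.80%.

52.80%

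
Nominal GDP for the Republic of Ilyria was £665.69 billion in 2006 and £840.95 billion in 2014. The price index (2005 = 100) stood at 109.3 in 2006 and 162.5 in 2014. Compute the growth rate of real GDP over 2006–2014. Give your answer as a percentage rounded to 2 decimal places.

-15.03%

Deflate each year: 2006 → 665.69/1.093 = 609.05; 2014 → 840.95/1.625 = 517.51.
So real GDP changed by 517.51/609.05 − 1 = -0.1503, i.e. -15.03%.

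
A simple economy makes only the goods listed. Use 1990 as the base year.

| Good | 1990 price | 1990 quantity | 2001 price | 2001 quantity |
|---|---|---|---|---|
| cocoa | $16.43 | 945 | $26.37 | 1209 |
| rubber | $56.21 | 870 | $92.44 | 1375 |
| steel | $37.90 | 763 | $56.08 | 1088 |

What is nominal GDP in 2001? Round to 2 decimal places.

Nominal GDP 2001 = Σ (p_2001 × q_2001) = 26.37·1209 + 92.44·1375 + 56.08·1088 = 220001.37.

$220001.37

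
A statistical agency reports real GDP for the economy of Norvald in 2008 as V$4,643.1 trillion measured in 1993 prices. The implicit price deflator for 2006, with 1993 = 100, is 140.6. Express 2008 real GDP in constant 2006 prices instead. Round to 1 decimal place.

V$6,528.2 trillion

Real GDP in 2006 prices = Real GDP in 1993 prices × (P_2006/P_1993) = 4643.1 × 1.406 = 6528.20.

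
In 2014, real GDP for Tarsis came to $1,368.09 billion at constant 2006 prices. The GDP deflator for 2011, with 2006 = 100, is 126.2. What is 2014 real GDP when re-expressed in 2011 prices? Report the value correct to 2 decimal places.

$1,726.53 billion

Real GDP in 2011 prices = Real GDP in 2006 prices × (P_2011/P_2006) = 1368.09 × 1.262 = 1726.53.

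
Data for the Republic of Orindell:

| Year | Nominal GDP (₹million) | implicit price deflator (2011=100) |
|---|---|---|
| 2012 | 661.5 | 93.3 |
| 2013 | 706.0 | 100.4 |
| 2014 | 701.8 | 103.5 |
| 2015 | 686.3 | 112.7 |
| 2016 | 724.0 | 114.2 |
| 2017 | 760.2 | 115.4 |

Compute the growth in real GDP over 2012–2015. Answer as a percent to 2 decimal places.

Real GDP 2012 = 661.5/0.933 = 709.00.
Real GDP 2015 = 686.3/1.127 = 608.96.
Change = 608.96/709.00 − 1 = -0.1411.

-14.11%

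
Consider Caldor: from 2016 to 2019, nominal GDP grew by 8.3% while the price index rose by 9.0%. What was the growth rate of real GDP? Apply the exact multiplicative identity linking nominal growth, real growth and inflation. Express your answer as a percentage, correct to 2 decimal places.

-0.64%

(1 + g_nom) = (1 + g_real)(1 + π), so g_real = 1.0830 / 1.0900 − 1 = -0.00642.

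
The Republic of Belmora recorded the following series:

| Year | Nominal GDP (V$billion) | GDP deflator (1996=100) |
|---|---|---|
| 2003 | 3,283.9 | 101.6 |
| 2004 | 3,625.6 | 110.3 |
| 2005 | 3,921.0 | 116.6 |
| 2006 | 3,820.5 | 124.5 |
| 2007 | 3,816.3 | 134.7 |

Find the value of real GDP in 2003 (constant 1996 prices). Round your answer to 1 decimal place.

Real GDP 2003 = 3283.9 / 1.016 = 3232.19.

V$3,232.2 billion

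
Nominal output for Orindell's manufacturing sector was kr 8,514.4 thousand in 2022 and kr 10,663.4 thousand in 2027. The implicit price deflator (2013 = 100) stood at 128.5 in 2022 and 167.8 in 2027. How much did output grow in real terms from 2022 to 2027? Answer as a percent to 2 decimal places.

-4.09%

Real output 2022 = 8514.4 / 1.285 = 6625.99.
Real output 2027 = 10663.4 / 1.678 = 6354.83.
Real growth = 6354.83 / 6625.99 − 1 = -0.0409.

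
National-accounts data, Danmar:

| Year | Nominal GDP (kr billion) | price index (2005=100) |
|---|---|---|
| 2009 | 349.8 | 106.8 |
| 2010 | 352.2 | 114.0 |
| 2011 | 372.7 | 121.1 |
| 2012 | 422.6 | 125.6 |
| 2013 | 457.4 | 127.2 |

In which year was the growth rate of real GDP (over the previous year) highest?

2012

2010: real = 352.2/1.140 = 308.95; growth vs 2009 (327.53) = -5.67%.
2011: real = 372.7/1.211 = 307.76; growth vs 2010 (308.95) = -0.39%.
2012: real = 422.6/1.256 = 336.46; growth vs 2011 (307.76) = 9.33%.
2013: real = 457.4/1.272 = 359.59; growth vs 2012 (336.46) = 6.87%.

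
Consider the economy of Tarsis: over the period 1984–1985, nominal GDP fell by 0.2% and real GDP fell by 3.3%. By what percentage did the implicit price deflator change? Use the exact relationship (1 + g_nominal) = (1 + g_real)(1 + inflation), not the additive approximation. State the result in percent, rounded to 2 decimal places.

3.21%

(1 + g_nom) = (1 + g_real)(1 + π), so π = 0.9980 / 0.9670 − 1 = 0.03206.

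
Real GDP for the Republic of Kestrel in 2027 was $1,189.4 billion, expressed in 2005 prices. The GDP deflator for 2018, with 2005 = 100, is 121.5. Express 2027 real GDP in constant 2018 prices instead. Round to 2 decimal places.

Real GDP in 2018 prices = Real GDP in 2005 prices × (P_2018/P_2005) = 1189.4 × 1.215 = 1445.12.

$1,445.12 billion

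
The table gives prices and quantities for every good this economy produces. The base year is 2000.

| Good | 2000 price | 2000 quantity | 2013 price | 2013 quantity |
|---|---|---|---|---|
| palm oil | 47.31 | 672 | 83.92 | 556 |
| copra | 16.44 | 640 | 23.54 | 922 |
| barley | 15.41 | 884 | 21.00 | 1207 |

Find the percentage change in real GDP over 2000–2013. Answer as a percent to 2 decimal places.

Real GDP 2000 = Nominal GDP 2000 = 47.31·672 + 16.44·640 + 15.41·884 = 55936.36.
Real GDP 2013 (at 2000 prices) = 47.31·556 + 16.44·922 + 15.41·1207 = 60061.91.
Real growth = 60061.91/55936.36 − 1 = 0.0738.

7.38%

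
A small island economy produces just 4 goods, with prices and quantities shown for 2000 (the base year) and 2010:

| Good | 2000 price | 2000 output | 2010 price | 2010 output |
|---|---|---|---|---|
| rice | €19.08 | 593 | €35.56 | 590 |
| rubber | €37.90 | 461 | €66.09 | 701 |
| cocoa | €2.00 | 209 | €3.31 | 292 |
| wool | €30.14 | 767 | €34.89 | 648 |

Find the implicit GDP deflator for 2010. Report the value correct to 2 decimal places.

Nominal GDP 2010 = 35.56·590 + 66.09·701 + 3.31·292 + 34.89·648 = 90884.73.
Real GDP 2010 (at 2000 prices) = 19.08·590 + 37.90·701 + 2.00·292 + 30.14·648 = 57939.82.
Deflator = Nominal/Real × 100 = 90884.73/57939.82 × 100 = 156.861.

156.86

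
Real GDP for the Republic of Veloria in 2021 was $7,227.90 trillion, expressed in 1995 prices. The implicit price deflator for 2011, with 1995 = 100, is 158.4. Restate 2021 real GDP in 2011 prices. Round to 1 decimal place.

Real GDP in 2011 prices = Real GDP in 1995 prices × (P_2011/P_1995) = 7227.90 × 1.584 = 11448.99.

$11,449.0 trillion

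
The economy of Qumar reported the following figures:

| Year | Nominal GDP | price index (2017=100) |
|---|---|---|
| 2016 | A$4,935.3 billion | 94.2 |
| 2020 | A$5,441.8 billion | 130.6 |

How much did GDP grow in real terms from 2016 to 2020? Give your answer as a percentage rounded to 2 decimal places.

-20.47%

Deflate each year: 2016 → 4935.3/0.942 = 5239.17; 2020 → 5441.8/1.306 = 4166.77.
So real GDP changed by 4166.77/5239.17 − 1 = -0.2047, i.e. -20.47%.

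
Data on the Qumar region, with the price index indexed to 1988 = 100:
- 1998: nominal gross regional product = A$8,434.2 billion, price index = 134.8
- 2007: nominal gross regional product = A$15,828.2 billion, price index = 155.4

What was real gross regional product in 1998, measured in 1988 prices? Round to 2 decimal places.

A$6,256.82 billion

Real gross regional product = Nominal / (price index/100) = 8434.2 / 1.348 = 6256.82.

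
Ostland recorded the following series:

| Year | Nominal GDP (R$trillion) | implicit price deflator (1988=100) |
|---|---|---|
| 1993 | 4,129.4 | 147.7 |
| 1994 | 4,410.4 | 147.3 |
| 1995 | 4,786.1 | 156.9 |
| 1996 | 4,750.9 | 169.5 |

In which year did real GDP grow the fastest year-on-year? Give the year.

1994: real = 4410.4/1.473 = 2994.16; growth vs 1993 (2795.80) = 7.09%.
1995: real = 4786.1/1.569 = 3050.41; growth vs 1994 (2994.16) = 1.88%.
1996: real = 4750.9/1.695 = 2802.89; growth vs 1995 (3050.41) = -8.11%.

1994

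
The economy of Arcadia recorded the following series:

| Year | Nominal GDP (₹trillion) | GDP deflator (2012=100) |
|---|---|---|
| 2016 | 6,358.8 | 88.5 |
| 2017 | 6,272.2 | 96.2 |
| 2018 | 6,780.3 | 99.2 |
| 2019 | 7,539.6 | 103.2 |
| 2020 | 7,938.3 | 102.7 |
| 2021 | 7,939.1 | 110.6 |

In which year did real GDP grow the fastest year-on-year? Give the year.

2017: real = 6272.2/0.962 = 6519.96; growth vs 2016 (7185.08) = -9.26%.
2018: real = 6780.3/0.992 = 6834.98; growth vs 2017 (6519.96) = 4.83%.
2019: real = 7539.6/1.032 = 7305.81; growth vs 2018 (6834.98) = 6.89%.
2020: real = 7938.3/1.027 = 7729.60; growth vs 2019 (7305.81) = 5.80%.
2021: real = 7939.1/1.106 = 7178.21; growth vs 2020 (7729.60) = -7.13%.

2019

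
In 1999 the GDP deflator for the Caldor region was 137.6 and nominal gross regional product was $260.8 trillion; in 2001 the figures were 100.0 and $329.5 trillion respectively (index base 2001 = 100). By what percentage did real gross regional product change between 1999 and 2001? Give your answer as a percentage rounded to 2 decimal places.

Real gross regional product 1999 = 260.8 / 1.376 = 189.53.
Real gross regional product 2001 = 329.5 / 1.000 = 329.50.
Real growth = 329.50 / 189.53 − 1 = 0.7385.

73.85%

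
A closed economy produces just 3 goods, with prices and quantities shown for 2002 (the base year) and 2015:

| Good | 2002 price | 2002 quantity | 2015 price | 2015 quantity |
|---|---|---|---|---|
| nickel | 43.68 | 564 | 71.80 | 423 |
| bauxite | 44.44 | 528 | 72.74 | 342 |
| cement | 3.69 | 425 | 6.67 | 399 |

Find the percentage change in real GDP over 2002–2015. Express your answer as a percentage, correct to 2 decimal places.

Real GDP 2002 = Nominal GDP 2002 = 43.68·564 + 44.44·528 + 3.69·425 = 49668.09.
Real GDP 2015 (at 2002 prices) = 43.68·423 + 44.44·342 + 3.69·399 = 35147.43.
Real growth = 35147.43/49668.09 − 1 = -0.2924.

-29.24%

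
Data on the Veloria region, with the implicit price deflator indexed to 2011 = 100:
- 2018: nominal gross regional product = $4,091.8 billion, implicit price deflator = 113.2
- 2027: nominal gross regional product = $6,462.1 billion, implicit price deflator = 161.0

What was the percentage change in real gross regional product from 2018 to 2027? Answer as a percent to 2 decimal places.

Real gross regional product 2018 = 4091.8 / 1.132 = 3614.66.
Real gross regional product 2027 = 6462.1 / 1.610 = 4013.73.
Real growth = 4013.73 / 3614.66 − 1 = 0.1104.

11.04%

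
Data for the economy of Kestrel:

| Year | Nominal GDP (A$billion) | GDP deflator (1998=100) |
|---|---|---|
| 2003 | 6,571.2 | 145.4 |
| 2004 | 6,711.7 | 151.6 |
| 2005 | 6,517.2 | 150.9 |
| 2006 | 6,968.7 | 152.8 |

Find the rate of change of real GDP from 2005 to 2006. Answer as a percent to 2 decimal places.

Real GDP 2005 = 6517.2/1.509 = 4318.89.
Real GDP 2006 = 6968.7/1.528 = 4560.67.
Change = 4560.67/4318.89 − 1 = 0.0560.

5.60%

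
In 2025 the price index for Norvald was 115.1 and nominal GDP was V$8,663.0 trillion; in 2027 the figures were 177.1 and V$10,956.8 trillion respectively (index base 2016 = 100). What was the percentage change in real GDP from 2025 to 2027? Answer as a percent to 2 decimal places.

-17.80%

Real GDP 2025 = 8663.0 / 1.151 = 7526.50.
Real GDP 2027 = 10956.8 / 1.771 = 6186.79.
Real growth = 6186.79 / 7526.50 − 1 = -0.1780.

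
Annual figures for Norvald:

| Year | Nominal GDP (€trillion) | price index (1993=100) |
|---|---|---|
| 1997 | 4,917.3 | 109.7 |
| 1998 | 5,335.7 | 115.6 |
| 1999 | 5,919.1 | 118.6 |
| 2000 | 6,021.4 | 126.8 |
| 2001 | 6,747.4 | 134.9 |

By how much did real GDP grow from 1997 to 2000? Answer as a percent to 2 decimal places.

5.94%

Real GDP 1997 = 4917.3/1.097 = 4482.50.
Real GDP 2000 = 6021.4/1.268 = 4748.74.
Change = 4748.74/4482.50 − 1 = 0.0594.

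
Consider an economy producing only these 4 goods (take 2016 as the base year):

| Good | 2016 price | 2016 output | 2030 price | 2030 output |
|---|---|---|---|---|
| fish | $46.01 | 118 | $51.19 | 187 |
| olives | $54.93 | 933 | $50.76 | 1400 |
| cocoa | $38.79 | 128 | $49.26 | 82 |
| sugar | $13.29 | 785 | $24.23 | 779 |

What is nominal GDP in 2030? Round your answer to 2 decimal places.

$103551.02

Nominal GDP 2030 = Σ (p_2030 × q_2030) = 51.19·187 + 50.76·1400 + 49.26·82 + 24.23·779 = 103551.02.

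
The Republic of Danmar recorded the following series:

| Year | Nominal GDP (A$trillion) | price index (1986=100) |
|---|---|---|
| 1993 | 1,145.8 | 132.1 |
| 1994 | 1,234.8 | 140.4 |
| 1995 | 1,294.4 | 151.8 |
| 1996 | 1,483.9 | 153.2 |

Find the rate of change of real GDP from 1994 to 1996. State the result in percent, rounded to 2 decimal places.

10.13%

Real GDP 1994 = 1234.8/1.404 = 879.49.
Real GDP 1996 = 1483.9/1.532 = 968.60.
Change = 968.60/879.49 − 1 = 0.1013.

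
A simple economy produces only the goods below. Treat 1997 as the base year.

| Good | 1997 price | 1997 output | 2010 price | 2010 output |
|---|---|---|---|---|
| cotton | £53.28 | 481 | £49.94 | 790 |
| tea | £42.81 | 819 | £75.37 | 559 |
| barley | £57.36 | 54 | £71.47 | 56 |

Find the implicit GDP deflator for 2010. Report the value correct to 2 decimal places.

Nominal GDP 2010 = 49.94·790 + 75.37·559 + 71.47·56 = 85586.75.
Real GDP 2010 (at 1997 prices) = 53.28·790 + 42.81·559 + 57.36·56 = 69234.15.
Deflator = Nominal/Real × 100 = 85586.75/69234.15 × 100 = 123.619.

123.62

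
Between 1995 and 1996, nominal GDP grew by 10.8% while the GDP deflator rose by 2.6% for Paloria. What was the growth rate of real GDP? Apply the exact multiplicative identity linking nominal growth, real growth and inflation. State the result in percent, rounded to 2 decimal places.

(1 + g_nom) = (1 + g_real)(1 + π), so g_real = 1.1080 / 1.0260 − 1 = 0.07992.

7.99%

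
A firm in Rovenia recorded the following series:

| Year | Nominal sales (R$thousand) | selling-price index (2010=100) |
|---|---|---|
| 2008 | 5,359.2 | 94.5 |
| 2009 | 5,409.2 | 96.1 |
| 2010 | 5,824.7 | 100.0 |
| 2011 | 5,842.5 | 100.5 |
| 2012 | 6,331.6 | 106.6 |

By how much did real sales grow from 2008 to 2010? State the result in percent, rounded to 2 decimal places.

Real sales 2008 = 5359.2/0.945 = 5671.11.
Real sales 2010 = 5824.7/1.000 = 5824.70.
Change = 5824.70/5671.11 − 1 = 0.0271.

2.71%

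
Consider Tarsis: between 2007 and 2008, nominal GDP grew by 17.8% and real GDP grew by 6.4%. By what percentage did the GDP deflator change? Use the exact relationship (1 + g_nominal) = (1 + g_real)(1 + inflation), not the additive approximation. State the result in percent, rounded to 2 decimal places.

(1 + g_nom) = (1 + g_real)(1 + π), so π = 1.1780 / 1.0640 − 1 = 0.10714.

10.71%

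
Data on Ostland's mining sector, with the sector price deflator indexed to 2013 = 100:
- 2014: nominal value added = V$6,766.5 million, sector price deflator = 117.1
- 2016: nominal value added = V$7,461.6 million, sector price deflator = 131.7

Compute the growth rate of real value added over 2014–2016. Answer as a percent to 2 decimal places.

Real value added 2014 = 6766.5 / 1.171 = 5778.39.
Real value added 2016 = 7461.6 / 1.317 = 5665.60.
Real growth = 5665.60 / 5778.39 − 1 = -0.0195.

-1.95%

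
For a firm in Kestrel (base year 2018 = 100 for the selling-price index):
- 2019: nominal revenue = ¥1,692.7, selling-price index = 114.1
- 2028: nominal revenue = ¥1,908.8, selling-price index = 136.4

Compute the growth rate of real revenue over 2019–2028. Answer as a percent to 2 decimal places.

-5.67%

Real revenue 2019 = 1692.7 / 1.141 = 1483.52.
Real revenue 2028 = 1908.8 / 1.364 = 1399.41.
Real growth = 1399.41 / 1483.52 − 1 = -0.0567.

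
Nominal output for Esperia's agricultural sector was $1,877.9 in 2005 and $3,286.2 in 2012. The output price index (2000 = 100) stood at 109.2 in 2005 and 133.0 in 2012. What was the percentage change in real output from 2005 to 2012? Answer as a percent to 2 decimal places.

43.68%

Real output 2005 = 1877.9 / 1.092 = 1719.69.
Real output 2012 = 3286.2 / 1.330 = 2470.83.
Real growth = 2470.83 / 1719.69 − 1 = 0.4368.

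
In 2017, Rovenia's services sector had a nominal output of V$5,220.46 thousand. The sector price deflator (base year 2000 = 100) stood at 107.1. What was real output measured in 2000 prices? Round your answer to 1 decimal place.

V$4,874.4 thousand

Real output = Nominal / (sector price deflator/100) = 5220.46 / 1.071 = 4874.38.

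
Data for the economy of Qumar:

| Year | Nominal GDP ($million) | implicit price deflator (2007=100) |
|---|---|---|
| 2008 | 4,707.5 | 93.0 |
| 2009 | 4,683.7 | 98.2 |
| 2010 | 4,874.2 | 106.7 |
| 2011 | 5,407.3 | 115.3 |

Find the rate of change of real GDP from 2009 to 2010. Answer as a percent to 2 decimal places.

-4.22%

Real GDP 2009 = 4683.7/0.982 = 4769.55.
Real GDP 2010 = 4874.2/1.067 = 4568.13.
Change = 4568.13/4769.55 − 1 = -0.0422.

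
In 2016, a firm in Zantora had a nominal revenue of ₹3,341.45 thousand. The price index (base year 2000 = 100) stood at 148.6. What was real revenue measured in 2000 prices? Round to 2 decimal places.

Real revenue = Nominal / (price index/100) = 3341.45 / 1.486 = 2248.62.

₹2,248.62 thousand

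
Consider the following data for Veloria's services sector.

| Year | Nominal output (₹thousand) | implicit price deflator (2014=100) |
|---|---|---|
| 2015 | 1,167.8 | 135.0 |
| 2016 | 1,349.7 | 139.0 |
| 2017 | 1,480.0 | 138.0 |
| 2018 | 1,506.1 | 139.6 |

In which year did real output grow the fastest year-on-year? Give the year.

2016: real = 1349.7/1.390 = 971.01; growth vs 2015 (865.04) = 12.25%.
2017: real = 1480.0/1.380 = 1072.46; growth vs 2016 (971.01) = 10.45%.
2018: real = 1506.1/1.396 = 1078.87; growth vs 2017 (1072.46) = 0.60%.

2016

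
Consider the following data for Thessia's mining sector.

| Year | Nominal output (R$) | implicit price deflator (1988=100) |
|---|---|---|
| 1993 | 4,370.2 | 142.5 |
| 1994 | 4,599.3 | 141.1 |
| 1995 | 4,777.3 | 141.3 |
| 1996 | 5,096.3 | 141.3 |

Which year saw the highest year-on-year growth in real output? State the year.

1996

1994: real = 4599.3/1.411 = 3259.60; growth vs 1993 (3066.81) = 6.29%.
1995: real = 4777.3/1.413 = 3380.96; growth vs 1994 (3259.60) = 3.72%.
1996: real = 5096.3/1.413 = 3606.72; growth vs 1995 (3380.96) = 6.68%.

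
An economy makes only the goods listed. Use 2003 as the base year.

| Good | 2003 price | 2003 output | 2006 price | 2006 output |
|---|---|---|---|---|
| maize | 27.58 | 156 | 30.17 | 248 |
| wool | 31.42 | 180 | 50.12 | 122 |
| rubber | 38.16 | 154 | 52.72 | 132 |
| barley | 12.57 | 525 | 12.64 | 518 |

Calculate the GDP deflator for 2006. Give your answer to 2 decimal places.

Nominal GDP 2006 = 30.17·248 + 50.12·122 + 52.72·132 + 12.64·518 = 27103.36.
Real GDP 2006 (at 2003 prices) = 27.58·248 + 31.42·122 + 38.16·132 + 12.57·518 = 22221.46.
Deflator = Nominal/Real × 100 = 27103.36/22221.46 × 100 = 121.969.

121.97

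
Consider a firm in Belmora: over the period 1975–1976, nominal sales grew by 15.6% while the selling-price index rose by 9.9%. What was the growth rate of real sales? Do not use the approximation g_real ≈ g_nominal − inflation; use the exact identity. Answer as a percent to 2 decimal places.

(1 + g_nom) = (1 + g_real)(1 + π), so g_real = 1.1560 / 1.0990 − 1 = 0.05187.

5.19%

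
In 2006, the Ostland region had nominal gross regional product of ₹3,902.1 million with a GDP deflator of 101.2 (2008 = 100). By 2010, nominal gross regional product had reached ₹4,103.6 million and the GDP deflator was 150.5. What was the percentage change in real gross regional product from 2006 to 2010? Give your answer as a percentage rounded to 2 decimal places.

Real gross regional product 2006 = 3902.1 / 1.012 = 3855.83.
Real gross regional product 2010 = 4103.6 / 1.505 = 2726.64.
Real growth = 2726.64 / 3855.83 − 1 = -0.2929.

-29.29%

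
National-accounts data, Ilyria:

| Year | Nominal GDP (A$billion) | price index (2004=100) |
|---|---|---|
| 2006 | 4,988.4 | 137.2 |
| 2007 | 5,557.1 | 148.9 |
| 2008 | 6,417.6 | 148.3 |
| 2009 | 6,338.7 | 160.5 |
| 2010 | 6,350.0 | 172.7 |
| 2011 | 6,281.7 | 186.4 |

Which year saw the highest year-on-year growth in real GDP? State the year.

2008

2007: real = 5557.1/1.489 = 3732.10; growth vs 2006 (3635.86) = 2.65%.
2008: real = 6417.6/1.483 = 4327.44; growth vs 2007 (3732.10) = 15.95%.
2009: real = 6338.7/1.605 = 3949.35; growth vs 2008 (4327.44) = -8.74%.
2010: real = 6350.0/1.727 = 3676.90; growth vs 2009 (3949.35) = -6.90%.
2011: real = 6281.7/1.864 = 3370.01; growth vs 2010 (3676.90) = -8.35%.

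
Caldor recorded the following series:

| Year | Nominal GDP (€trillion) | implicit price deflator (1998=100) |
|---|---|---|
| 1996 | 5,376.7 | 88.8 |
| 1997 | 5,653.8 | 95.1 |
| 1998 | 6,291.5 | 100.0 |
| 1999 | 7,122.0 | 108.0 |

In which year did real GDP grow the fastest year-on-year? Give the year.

1997: real = 5653.8/0.951 = 5945.11; growth vs 1996 (6054.84) = -1.81%.
1998: real = 6291.5/1.000 = 6291.50; growth vs 1997 (5945.11) = 5.83%.
1999: real = 7122.0/1.080 = 6594.44; growth vs 1998 (6291.50) = 4.82%.

1998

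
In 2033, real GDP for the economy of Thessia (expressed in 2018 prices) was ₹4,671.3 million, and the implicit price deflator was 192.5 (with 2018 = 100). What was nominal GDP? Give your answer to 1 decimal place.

₹8,992.3 million

Nominal GDP = Real × (implicit price deflator/100) = 4671.3 × 1.925 = 8992.25.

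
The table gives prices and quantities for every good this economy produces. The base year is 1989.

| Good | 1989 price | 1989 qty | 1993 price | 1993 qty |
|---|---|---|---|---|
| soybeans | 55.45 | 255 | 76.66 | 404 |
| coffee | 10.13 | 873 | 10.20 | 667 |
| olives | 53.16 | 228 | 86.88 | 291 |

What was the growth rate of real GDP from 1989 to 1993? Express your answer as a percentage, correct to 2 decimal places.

27.13%

Real GDP 1989 = Nominal GDP 1989 = 55.45·255 + 10.13·873 + 53.16·228 = 35103.72.
Real GDP 1993 (at 1989 prices) = 55.45·404 + 10.13·667 + 53.16·291 = 44628.07.
Real growth = 44628.07/35103.72 − 1 = 0.2713.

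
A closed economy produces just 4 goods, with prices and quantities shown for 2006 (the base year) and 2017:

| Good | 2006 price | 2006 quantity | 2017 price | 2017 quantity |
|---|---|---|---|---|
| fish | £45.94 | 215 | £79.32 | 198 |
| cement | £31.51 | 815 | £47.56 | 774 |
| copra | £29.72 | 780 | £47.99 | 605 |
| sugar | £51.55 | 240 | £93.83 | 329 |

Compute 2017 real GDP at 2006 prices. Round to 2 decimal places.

£68425.41

Real GDP 2017 = Σ (p_2006 × q_2017) = 45.94·198 + 31.51·774 + 29.72·605 + 51.55·329 = 68425.41.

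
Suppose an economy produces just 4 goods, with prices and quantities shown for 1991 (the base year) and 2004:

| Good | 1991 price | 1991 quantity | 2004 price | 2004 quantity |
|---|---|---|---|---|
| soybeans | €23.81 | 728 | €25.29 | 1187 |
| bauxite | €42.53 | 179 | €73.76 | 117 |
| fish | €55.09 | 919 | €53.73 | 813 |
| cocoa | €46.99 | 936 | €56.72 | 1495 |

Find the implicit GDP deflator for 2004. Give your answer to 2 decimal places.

Nominal GDP 2004 = 25.29·1187 + 73.76·117 + 53.73·813 + 56.72·1495 = 167128.04.
Real GDP 2004 (at 1991 prices) = 23.81·1187 + 42.53·117 + 55.09·813 + 46.99·1495 = 148276.70.
Deflator = Nominal/Real × 100 = 167128.04/148276.70 × 100 = 112.714.

112.71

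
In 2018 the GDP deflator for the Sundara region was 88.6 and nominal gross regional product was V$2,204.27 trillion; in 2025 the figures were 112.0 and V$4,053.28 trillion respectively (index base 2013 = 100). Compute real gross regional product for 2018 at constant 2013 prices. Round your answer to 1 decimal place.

V$2,487.9 trillion

Real gross regional product = Nominal / (GDP deflator/100) = 2204.27 / 0.886 = 2487.89.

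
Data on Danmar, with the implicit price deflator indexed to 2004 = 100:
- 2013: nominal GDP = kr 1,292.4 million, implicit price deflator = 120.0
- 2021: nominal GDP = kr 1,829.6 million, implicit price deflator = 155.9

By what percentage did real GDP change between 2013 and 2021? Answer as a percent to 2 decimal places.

Deflate each year: 2013 → 1292.4/1.200 = 1077.00; 2021 → 1829.6/1.559 = 1173.57.
So real GDP changed by 1173.57/1077.00 − 1 = 0.0897, i.e. 8.97%.

8.97%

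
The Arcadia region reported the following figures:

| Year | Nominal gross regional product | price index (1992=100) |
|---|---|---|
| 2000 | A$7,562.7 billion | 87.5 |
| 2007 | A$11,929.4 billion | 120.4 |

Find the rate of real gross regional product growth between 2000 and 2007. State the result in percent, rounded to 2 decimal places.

14.64%

Real gross regional product 2000 = 7562.7 / 0.875 = 8643.09.
Real gross regional product 2007 = 11929.4 / 1.204 = 9908.14.
Real growth = 9908.14 / 8643.09 − 1 = 0.1464.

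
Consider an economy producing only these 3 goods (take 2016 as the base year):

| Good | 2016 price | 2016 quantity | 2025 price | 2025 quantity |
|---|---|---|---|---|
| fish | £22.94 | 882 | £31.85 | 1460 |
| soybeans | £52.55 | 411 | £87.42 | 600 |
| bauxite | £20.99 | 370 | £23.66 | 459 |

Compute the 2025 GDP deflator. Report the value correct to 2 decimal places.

147.09

Nominal GDP 2025 = 31.85·1460 + 87.42·600 + 23.66·459 = 109812.94.
Real GDP 2025 (at 2016 prices) = 22.94·1460 + 52.55·600 + 20.99·459 = 74656.81.
Deflator = Nominal/Real × 100 = 109812.94/74656.81 × 100 = 147.090.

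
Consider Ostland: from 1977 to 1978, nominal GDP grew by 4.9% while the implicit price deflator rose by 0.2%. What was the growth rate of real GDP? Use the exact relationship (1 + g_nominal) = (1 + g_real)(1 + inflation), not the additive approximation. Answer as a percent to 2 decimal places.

4.69%

(1 + g_nom) = (1 + g_real)(1 + π), so g_real = 1.0490 / 1.0020 − 1 = 0.04691.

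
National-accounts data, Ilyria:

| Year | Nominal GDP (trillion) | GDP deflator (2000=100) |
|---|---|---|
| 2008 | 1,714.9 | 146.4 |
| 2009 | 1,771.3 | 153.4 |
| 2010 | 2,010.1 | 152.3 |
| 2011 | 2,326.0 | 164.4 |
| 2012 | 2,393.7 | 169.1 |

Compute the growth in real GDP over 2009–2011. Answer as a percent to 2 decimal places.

22.53%

Real GDP 2009 = 1771.3/1.534 = 1154.69.
Real GDP 2011 = 2326.0/1.644 = 1414.84.
Change = 1414.84/1154.69 − 1 = 0.2253.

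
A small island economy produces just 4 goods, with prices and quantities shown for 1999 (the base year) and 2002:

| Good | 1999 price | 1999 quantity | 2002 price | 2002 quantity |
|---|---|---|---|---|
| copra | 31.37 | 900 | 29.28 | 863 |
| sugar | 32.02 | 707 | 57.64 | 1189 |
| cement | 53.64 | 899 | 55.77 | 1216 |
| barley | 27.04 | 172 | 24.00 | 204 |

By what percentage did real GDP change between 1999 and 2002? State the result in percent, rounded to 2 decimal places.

Real GDP 1999 = Nominal GDP 1999 = 31.37·900 + 32.02·707 + 53.64·899 + 27.04·172 = 103744.38.
Real GDP 2002 (at 1999 prices) = 31.37·863 + 32.02·1189 + 53.64·1216 + 27.04·204 = 135886.49.
Real growth = 135886.49/103744.38 − 1 = 0.3098.

30.98%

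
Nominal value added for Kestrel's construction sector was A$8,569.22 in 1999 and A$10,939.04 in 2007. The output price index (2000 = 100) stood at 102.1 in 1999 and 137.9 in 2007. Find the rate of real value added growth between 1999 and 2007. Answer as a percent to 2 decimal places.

-5.49%

Deflate each year: 1999 → 8569.22/1.021 = 8392.97; 2007 → 10939.04/1.379 = 7932.59.
So real value added changed by 7932.59/8392.97 − 1 = -0.0549, i.e. -5.49%.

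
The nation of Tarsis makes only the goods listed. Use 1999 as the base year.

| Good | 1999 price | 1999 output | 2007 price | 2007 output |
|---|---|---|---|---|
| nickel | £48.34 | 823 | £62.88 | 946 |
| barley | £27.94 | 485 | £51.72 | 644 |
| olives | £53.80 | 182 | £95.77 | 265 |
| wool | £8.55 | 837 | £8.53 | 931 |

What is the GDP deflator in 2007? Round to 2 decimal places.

Nominal GDP 2007 = 62.88·946 + 51.72·644 + 95.77·265 + 8.53·931 = 126112.64.
Real GDP 2007 (at 1999 prices) = 48.34·946 + 27.94·644 + 53.80·265 + 8.55·931 = 85940.05.
Deflator = Nominal/Real × 100 = 126112.64/85940.05 × 100 = 146.745.

146.74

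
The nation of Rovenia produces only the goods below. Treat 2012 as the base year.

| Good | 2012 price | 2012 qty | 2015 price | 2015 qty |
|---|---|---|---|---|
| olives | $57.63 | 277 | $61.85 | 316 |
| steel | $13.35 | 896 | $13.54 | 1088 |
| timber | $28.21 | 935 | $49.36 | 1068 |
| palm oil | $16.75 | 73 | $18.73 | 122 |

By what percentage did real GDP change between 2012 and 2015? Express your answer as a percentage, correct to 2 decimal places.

16.90%

Real GDP 2012 = Nominal GDP 2012 = 57.63·277 + 13.35·896 + 28.21·935 + 16.75·73 = 55524.21.
Real GDP 2015 (at 2012 prices) = 57.63·316 + 13.35·1088 + 28.21·1068 + 16.75·122 = 64907.66.
Real growth = 64907.66/55524.21 − 1 = 0.1690.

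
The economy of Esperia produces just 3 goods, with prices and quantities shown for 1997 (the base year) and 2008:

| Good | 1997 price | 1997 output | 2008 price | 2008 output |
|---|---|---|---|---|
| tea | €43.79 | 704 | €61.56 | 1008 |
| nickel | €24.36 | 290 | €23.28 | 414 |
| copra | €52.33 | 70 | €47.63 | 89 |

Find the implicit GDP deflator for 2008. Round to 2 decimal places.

128.95

Nominal GDP 2008 = 61.56·1008 + 23.28·414 + 47.63·89 = 75929.47.
Real GDP 2008 (at 1997 prices) = 43.79·1008 + 24.36·414 + 52.33·89 = 58882.73.
Deflator = Nominal/Real × 100 = 75929.47/58882.73 × 100 = 128.950.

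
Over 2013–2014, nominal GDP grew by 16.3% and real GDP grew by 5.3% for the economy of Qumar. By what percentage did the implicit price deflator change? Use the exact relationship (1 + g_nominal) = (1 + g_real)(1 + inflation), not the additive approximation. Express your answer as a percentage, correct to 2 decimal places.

10.45%

(1 + g_nom) = (1 + g_real)(1 + π), so π = 1.1630 / 1.0530 − 1 = 0.10446.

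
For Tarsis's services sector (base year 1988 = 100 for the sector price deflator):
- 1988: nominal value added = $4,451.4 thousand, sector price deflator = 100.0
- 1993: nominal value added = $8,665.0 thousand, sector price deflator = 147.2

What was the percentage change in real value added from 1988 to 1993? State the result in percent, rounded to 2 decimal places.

Deflate each year: 1988 → 4451.4/1.000 = 4451.40; 1993 → 8665.0/1.472 = 5886.55.
So real value added changed by 5886.55/4451.40 − 1 = 0.3224, i.e. 32.24%.

32.24%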